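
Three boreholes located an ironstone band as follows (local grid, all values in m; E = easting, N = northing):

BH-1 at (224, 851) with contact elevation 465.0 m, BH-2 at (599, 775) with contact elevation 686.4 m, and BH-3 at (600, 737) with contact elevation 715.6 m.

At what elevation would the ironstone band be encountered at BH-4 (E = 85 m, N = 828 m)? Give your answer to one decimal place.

421.7 m

Let the plane be z = a·E + b·N + c.
BH-2−BH-1: 375a − 76b = 221.4;  BH-3−BH-1: 376a − 114b = 250.6.
Solving gives a = 0.43700, b = −0.75692.
Then c = 465 − a·224 − b·851 = 1011.25.
At (85, 828): z = 37.1 − 626.7 + 1011.25 = 421.7 m.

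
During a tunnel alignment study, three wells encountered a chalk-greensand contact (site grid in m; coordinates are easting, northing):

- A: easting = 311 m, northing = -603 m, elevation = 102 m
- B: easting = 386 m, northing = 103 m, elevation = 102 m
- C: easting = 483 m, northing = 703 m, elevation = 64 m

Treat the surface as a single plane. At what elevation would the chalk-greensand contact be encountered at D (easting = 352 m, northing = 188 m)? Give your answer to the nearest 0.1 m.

Let the plane be z = a·easting + b·northing + c.
B−A: 75a + 706b = 0;  C−A: 172a + 1306b = −38.
Solving gives a = −1.14249, b = 0.12137.
Then c = 102 − a·311 − b·-603 = 530.50.
At (352, 188): z = −402.2 + 22.8 + 530.50 = 151.2 m.

151.2 m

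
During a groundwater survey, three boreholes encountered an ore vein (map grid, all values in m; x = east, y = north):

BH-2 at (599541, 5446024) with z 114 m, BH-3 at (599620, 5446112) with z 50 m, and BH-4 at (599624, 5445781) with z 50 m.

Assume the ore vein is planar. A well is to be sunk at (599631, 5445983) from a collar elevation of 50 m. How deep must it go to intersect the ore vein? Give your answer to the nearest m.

8 m

Let the plane be z = a·x + b·y + c.
BH-3−BH-2: 79a + 88b = −64;  BH-4−BH-2: 83a − 243b = −64.
Solving gives a = −0.79936606, b = −0.00966001.
Then c = 114 − a·599541 − b·5446024 = 531975.39.
At (599631, 5445983): z_contact = −479324.7 − 52608.3 + 531975.39 = 42.5 m.
Depth below ground = 50 − 42.5 = 8 m.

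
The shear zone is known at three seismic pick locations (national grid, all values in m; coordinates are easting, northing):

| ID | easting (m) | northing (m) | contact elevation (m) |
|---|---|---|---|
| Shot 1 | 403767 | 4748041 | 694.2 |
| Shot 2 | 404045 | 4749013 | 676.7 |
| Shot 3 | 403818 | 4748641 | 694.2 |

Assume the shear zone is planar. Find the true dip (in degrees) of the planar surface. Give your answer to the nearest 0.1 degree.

Let the plane be z = a·easting + b·northing + c.
Shot 2−Shot 1: 278a + 972b = −17.5;  Shot 3−Shot 1: 51a + 600b = 0.
Solving gives a = −0.08957, b = 0.00761.
Gradient magnitude |∇z| = √(a² + b²) = √(0.00802 + 0.00006) = 0.08989.
True dip = arctan(0.08989) = 5.1°, dipping toward E (azimuth ≈ 095°).

5.1°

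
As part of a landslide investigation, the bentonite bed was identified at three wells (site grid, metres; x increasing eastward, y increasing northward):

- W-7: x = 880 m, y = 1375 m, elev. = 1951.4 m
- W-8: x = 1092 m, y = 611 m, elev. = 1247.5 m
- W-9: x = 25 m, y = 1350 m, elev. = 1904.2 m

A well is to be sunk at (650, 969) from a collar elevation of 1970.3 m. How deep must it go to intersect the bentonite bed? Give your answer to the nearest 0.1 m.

402.6 m

Two edge vectors: W-7→W-8 = (212, -764, -703.9), W-7→W-9 = (-855, -25, -47.2).
Normal n = (W-7→W-8) × (W-7→W-9) = (18463.3, 611840.9, -658520).
So ∂z/∂x = −n_x/n_z = 0.028038 and ∂z/∂y = −n_y/n_z = 0.929115.
Intercept c from W-7: 1951.4 − 24.67 − 1277.53 = 649.19.
At (650, 969): z_contact = 18.22 + 900.31 + 649.19 = 1567.73 m.
Depth below ground = 1970.3 − 1567.73 = 402.6 m.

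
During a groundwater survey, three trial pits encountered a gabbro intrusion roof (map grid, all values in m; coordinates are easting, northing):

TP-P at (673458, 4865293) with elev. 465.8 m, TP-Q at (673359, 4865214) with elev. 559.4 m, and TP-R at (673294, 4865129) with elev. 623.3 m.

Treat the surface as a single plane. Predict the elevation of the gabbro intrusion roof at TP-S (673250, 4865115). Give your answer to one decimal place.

663.3 m

Two edge vectors: TP-P→TP-Q = (-99, -79, 93.6), TP-P→TP-R = (-164, -164, 157.5).
Normal n = (TP-P→TP-Q) × (TP-P→TP-R) = (2907.9, 242.1, 3280).
So ∂z/∂easting = −n_x/n_z = −0.886554878 and ∂z/∂northing = −n_y/n_z = −0.073810976.
Intercept c from TP-P: 465.8 + 597057.48 + 359112.02 = 956635.30.
At (673250, 4865115): z = −596873.1 − 359098.9 + 956635.30 = 663.3 m.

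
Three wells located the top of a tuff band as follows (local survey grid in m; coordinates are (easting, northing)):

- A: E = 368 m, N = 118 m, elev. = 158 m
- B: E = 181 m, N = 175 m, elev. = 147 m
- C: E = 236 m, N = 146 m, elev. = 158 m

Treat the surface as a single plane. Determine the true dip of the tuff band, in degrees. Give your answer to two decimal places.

Let the plane be z = a·E + b·N + c.
B−A: −187a + 57b = −11;  C−A: −132a + 28b = 0.
Solving gives a = −0.13462, b = −0.63462.
Gradient magnitude |∇z| = √(a² + b²) = √(0.01812 + 0.40274) = 0.64874.
True dip = arctan(0.64874) = 32.97°, dipping toward NNE (azimuth ≈ 012°).

32.97°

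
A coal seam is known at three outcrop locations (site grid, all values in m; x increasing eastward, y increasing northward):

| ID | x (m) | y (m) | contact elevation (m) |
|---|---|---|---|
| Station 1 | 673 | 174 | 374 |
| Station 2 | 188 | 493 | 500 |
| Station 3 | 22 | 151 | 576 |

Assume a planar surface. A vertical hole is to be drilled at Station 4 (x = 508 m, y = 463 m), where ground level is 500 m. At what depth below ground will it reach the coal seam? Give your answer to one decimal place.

96.3 m

Two edge vectors: Station 1→Station 2 = (-485, 319, 126), Station 1→Station 3 = (-651, -23, 202).
Normal n = (Station 1→Station 2) × (Station 1→Station 3) = (67336, 15944, 218824).
So ∂z/∂x = −n_x/n_z = −0.30772 and ∂z/∂y = −n_y/n_z = −0.07286.
Intercept c from Station 1: 374 + 207.09 + 12.68 = 593.77.
At (508, 463): z_contact = −156.32 − 33.74 + 593.77 = 403.72 m.
Depth below ground = 500 − 403.72 = 96.3 m.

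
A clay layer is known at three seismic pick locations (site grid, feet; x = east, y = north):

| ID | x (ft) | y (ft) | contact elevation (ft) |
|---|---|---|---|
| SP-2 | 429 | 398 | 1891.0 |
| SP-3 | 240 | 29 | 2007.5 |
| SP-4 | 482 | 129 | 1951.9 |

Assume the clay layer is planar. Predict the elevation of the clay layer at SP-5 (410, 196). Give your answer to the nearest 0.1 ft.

Two edge vectors: SP-2→SP-3 = (-189, -369, 116.5), SP-2→SP-4 = (53, -269, 60.9).
Normal n = (SP-2→SP-3) × (SP-2→SP-4) = (8866.4, 17684.6, 70398).
So ∂z/∂x = −n_x/n_z = −0.12595 and ∂z/∂y = −n_y/n_z = −0.25121.
Intercept c from SP-2: 1891 + 54.03 + 99.98 = 2045.01.
At (410, 196): z = −51.6 − 49.2 + 2045.01 = 1944.1 ft.

1944.1 ft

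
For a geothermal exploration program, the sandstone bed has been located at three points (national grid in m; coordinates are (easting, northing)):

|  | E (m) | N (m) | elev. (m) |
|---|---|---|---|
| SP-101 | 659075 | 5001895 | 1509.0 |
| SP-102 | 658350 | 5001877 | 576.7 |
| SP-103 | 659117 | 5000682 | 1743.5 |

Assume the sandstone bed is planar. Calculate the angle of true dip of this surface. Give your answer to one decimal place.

Two edge vectors: SP-101→SP-102 = (-725, -18, -932.3), SP-101→SP-103 = (42, -1213, 234.5).
Normal n = (SP-101→SP-102) × (SP-101→SP-103) = (-1135100.9, 130855.9, 880181).
So ∂z/∂E = −n_x/n_z = 1.28962 and ∂z/∂N = −n_y/n_z = −0.14867.
Gradient magnitude |∇z| = √(a² + b²) = √(1.66313 + 0.02210) = 1.29816.
True dip = arctan(1.29816) = 52.4°, dipping toward W (azimuth ≈ 277°).

52.4°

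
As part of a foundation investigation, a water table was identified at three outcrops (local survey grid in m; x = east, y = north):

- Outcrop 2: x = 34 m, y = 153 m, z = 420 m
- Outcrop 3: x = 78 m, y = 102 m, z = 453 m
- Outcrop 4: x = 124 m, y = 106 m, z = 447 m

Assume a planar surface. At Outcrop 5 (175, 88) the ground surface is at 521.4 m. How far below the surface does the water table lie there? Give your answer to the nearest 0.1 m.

65.2 m

Two edge vectors: Outcrop 2→Outcrop 3 = (44, -51, 33), Outcrop 2→Outcrop 4 = (90, -47, 27).
Normal n = (Outcrop 2→Outcrop 3) × (Outcrop 2→Outcrop 4) = (174, 1782, 2522).
So ∂z/∂x = −n_x/n_z = −0.06899 and ∂z/∂y = −n_y/n_z = −0.70658.
Intercept c from Outcrop 2: 420 + 2.35 + 108.11 = 530.45.
At (175, 88): z_contact = −12.07 − 62.18 + 530.45 = 456.20 m.
Depth below ground = 521.4 − 456.20 = 65.2 m.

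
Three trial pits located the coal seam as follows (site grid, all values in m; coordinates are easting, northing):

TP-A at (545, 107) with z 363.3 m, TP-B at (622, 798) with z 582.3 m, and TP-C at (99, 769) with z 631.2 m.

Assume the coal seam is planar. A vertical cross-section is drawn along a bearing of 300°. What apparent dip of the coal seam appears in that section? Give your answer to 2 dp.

Two edge vectors: TP-A→TP-B = (77, 691, 219), TP-A→TP-C = (-446, 662, 267.9).
Normal n = (TP-A→TP-B) × (TP-A→TP-C) = (40140.9, -118302.3, 359160).
So ∂z/∂easting = −n_x/n_z = −0.11176 and ∂z/∂northing = −n_y/n_z = 0.32939.
Unit vector along 300° is (sin 300°, cos 300°) = (-0.8660, 0.5000).
Slope in that direction = a·(-0.8660) + b·(0.5000) = 0.26148.
Apparent dip = arctan|0.26148| = 14.65° (true dip is 19.2°, so apparent ≤ true as expected).

14.65°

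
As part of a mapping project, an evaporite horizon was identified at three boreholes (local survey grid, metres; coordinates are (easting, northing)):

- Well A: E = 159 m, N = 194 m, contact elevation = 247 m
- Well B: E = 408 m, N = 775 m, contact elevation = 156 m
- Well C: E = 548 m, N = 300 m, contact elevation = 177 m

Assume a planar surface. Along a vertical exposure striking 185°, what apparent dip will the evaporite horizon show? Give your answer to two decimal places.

5.89°

Let the plane be z = a·E + b·N + c.
Well B−Well A: 249a + 581b = −91;  Well C−Well A: 389a + 106b = −70.
Solving gives a = −0.15542, b = −0.09002.
Unit vector along 185° is (sin 185°, cos 185°) = (-0.0872, -0.9962).
Slope in that direction = a·(-0.0872) + b·(-0.9962) = 0.10322.
Apparent dip = arctan|0.10322| = 5.89° (true dip is 10.2°, so apparent ≤ true as expected).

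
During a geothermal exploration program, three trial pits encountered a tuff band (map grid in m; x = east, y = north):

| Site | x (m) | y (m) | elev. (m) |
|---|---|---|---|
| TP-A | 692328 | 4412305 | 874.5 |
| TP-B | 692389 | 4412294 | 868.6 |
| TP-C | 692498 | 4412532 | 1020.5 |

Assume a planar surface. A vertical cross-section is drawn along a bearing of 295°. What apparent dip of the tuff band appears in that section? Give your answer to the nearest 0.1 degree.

14.1°

Two edge vectors: TP-A→TP-B = (61, -11, -5.9), TP-A→TP-C = (170, 227, 146).
Normal n = (TP-A→TP-B) × (TP-A→TP-C) = (-266.7, -9909, 15717).
So ∂z/∂x = −n_x/n_z = 0.01697 and ∂z/∂y = −n_y/n_z = 0.63046.
Unit vector along 295° is (sin 295°, cos 295°) = (-0.9063, 0.4226).
Slope in that direction = a·(-0.9063) + b·(0.4226) = 0.25107.
Apparent dip = arctan|0.25107| = 14.1° (true dip is 32.2°, so apparent ≤ true as expected).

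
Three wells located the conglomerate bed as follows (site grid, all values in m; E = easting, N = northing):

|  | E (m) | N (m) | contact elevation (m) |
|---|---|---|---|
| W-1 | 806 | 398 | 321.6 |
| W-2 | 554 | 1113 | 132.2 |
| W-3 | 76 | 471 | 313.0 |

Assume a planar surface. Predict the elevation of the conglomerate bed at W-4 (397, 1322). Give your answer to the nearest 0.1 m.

78.1 m

Let the plane be z = a·E + b·N + c.
W-2−W-1: −252a + 715b = −189.4;  W-3−W-1: −730a + 73b = −8.6.
Solving gives a = −0.015246, b = −0.270269.
Then c = 321.6 − a·806 − b·398 = 441.46.
At (397, 1322): z = −6.1 − 357.3 + 441.46 = 78.1 m.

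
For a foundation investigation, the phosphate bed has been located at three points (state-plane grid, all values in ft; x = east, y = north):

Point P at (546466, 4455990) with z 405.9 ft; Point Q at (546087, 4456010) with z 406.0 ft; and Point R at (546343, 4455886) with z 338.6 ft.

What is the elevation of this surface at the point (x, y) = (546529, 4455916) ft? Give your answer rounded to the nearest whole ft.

363 ft

Two edge vectors: Point P→Point Q = (-379, 20, 0.1), Point P→Point R = (-123, -104, -67.3).
Normal n = (Point P→Point Q) × (Point P→Point R) = (-1335.6, -25519, 41876).
So ∂z/∂x = −n_x/n_z = 0.03189416 and ∂z/∂y = −n_y/n_z = 0.60939440.
Intercept c from Point P: 405.9 − 17429.08 − 2715455.36 = −2732478.54.
At (546529, 4455916): z = 17431.1 + 2715410.3 − 2732478.54 = 362.8 ft.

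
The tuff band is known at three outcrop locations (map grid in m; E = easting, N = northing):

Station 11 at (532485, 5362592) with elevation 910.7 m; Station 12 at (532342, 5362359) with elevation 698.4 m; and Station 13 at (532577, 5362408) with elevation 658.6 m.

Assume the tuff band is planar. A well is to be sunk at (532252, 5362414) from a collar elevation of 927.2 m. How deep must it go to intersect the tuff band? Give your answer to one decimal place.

Let the plane be z = a·E + b·N + c.
Station 12−Station 11: −143a − 233b = −212.3;  Station 13−Station 11: 92a − 184b = −252.1.
Solving gives a = −0.412082181, b = 1.164067605.
Then c = 910.7 − a·532485 − b·5362592 = −6022081.35.
At (532252, 5362414): z_contact = −219331.57 + 6242212.42 − 6022081.35 = 799.51 m.
Depth below ground = 927.2 − 799.51 = 127.7 m.

127.7 m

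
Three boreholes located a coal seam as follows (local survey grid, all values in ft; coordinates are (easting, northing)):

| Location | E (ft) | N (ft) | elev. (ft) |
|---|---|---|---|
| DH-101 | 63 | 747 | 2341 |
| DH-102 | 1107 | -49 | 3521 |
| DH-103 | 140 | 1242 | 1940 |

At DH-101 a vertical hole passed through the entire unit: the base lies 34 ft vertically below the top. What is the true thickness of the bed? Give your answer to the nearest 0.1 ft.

24.1 ft

Two edge vectors: DH-101→DH-102 = (1044, -796, 1180), DH-101→DH-103 = (77, 495, -401).
Normal n = (DH-101→DH-102) × (DH-101→DH-103) = (-264904, 509504, 578072).
So ∂z/∂E = −n_x/n_z = 0.45825 and ∂z/∂N = −n_y/n_z = −0.88139.
|∇z| = √(a²+b²) = 0.99340, so dip δ = arctan(0.99340) = 44.81°.
True thickness = vertical thickness × cos δ = 34 × cos 44.81° = 24.1 ft.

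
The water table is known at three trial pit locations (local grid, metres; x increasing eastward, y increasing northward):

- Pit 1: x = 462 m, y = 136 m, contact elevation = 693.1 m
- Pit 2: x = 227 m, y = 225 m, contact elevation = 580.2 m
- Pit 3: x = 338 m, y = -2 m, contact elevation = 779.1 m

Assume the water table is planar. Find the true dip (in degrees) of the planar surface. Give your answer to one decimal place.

Let the plane be z = a·x + b·y + c.
Pit 2−Pit 1: −235a + 89b = −112.9;  Pit 3−Pit 1: −124a − 138b = 86.
Solving gives a = 0.18235, b = −0.78704.
Gradient magnitude |∇z| = √(a² + b²) = √(0.03325 + 0.61944) = 0.80789.
True dip = arctan(0.80789) = 38.9°, dipping toward NNW (azimuth ≈ 347°).

38.9°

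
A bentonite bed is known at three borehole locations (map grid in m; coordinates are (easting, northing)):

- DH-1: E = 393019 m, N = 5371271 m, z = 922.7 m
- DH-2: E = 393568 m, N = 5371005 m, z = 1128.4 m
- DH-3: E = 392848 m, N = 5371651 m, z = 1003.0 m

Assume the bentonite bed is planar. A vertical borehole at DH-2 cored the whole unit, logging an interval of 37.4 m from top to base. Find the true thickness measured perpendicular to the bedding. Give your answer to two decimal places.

29.49 m

Let the plane be z = a·E + b·N + c.
DH-2−DH-1: 549a − 266b = 205.7;  DH-3−DH-1: −171a + 380b = 80.3.
Solving gives a = 0.61009, b = 0.48585.
|∇z| = √(a²+b²) = 0.77991, so dip δ = arctan(0.77991) = 37.95°.
True thickness = vertical thickness × cos δ = 37.4 × cos 37.95° = 29.49 m.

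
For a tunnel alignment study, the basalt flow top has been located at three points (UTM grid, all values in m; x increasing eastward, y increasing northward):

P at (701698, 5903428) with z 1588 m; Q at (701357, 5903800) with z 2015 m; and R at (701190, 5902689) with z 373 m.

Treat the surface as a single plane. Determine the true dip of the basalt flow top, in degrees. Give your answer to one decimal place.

Two edge vectors: P→Q = (-341, 372, 427), P→R = (-508, -739, -1215).
Normal n = (P→Q) × (P→R) = (-136427, -631231, 440975).
So ∂z/∂x = −n_x/n_z = 0.30938 and ∂z/∂y = −n_y/n_z = 1.43144.
Gradient magnitude |∇z| = √(a² + b²) = √(0.09571 + 2.04903) = 1.46449.
True dip = arctan(1.46449) = 55.7°, dipping toward SSW (azimuth ≈ 192°).

55.7°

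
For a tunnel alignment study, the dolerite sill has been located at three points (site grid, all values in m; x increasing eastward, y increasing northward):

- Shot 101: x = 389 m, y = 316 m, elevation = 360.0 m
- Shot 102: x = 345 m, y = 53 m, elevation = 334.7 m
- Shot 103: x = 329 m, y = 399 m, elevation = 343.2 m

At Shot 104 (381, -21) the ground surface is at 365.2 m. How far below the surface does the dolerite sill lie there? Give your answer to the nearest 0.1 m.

21.4 m

Two edge vectors: Shot 101→Shot 102 = (-44, -263, -25.3), Shot 101→Shot 103 = (-60, 83, -16.8).
Normal n = (Shot 101→Shot 102) × (Shot 101→Shot 103) = (6518.3, 778.8, -19432).
So ∂z/∂x = −n_x/n_z = 0.33544 and ∂z/∂y = −n_y/n_z = 0.04008.
Intercept c from Shot 101: 360 − 130.49 − 12.66 = 216.85.
At (381, -21): z_contact = 127.80 − 0.84 + 216.85 = 343.81 m.
Depth below ground = 365.2 − 343.81 = 21.4 m.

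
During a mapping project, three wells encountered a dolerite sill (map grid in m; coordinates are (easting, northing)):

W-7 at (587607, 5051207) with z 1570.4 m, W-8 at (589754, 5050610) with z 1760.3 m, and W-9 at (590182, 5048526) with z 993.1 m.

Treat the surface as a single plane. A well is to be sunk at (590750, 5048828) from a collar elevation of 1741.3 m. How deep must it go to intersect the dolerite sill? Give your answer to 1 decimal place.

Two edge vectors: W-7→W-8 = (2147, -597, 189.9), W-7→W-9 = (2575, -2681, -577.3).
Normal n = (W-7→W-8) × (W-7→W-9) = (853770, 1728455.6, -4218832).
So ∂z/∂E = −n_x/n_z = 0.202371178 and ∂z/∂N = −n_y/n_z = 0.409700031.
Intercept c from W-7: 1570.4 − 118914.72 − 2069479.66 = −2186823.98.
At (590750, 5048828): z_contact = 119550.77 + 2068504.99 − 2186823.98 = 1231.78 m.
Depth below ground = 1741.3 − 1231.78 = 509.5 m.

509.5 m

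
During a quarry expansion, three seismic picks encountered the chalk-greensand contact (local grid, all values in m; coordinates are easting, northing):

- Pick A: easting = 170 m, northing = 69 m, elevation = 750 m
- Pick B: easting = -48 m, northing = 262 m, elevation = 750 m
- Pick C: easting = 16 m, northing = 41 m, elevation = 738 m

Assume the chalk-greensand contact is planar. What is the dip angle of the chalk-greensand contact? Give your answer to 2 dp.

Let the plane be z = a·easting + b·northing + c.
Pick B−Pick A: −218a + 193b = 0;  Pick C−Pick A: −154a − 28b = −12.
Solving gives a = 0.06465, b = 0.07302.
Gradient magnitude |∇z| = √(a² + b²) = √(0.00418 + 0.00533) = 0.09752.
True dip = arctan(0.09752) = 5.57°, dipping toward SW (azimuth ≈ 222°).

5.57°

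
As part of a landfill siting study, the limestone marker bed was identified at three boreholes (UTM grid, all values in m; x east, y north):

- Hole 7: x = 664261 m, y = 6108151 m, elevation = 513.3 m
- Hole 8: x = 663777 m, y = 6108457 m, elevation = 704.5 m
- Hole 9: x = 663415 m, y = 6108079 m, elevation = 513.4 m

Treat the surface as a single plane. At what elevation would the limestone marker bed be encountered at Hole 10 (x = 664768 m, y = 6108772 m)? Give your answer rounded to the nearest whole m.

831 m

Two edge vectors: Hole 7→Hole 8 = (-484, 306, 191.2), Hole 7→Hole 9 = (-846, -72, 0.1).
Normal n = (Hole 7→Hole 8) × (Hole 7→Hole 9) = (13797, -161706.8, 293724).
So ∂z/∂x = −n_x/n_z = −0.04697267 and ∂z/∂y = −n_y/n_z = 0.55053996.
Intercept c from Hole 7: 513.3 + 31202.11 − 3362781.22 = −3331065.81.
At (664768, 6108772): z = −31225.9 + 3363123.1 − 3331065.81 = 831.4 m.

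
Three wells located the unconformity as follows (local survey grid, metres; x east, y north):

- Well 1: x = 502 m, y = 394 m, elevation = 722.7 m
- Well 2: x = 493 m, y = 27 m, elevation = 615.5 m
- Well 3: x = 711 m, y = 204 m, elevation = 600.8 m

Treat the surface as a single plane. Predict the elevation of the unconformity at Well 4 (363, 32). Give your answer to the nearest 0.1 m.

Two edge vectors: Well 1→Well 2 = (-9, -367, -107.2), Well 1→Well 3 = (209, -190, -121.9).
Normal n = (Well 1→Well 2) × (Well 1→Well 3) = (24369.3, -23501.9, 78413).
So ∂z/∂x = −n_x/n_z = −0.31078 and ∂z/∂y = −n_y/n_z = 0.29972.
Intercept c from Well 1: 722.7 + 156.01 − 118.09 = 760.62.
At (363, 32): z = −112.8 + 9.6 + 760.62 = 657.4 m.

657.4 m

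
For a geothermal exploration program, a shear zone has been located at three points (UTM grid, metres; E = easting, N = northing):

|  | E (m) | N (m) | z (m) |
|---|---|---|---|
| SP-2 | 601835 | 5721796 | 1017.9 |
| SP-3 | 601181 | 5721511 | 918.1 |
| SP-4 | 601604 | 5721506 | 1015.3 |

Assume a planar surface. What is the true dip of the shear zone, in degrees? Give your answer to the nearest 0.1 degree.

15.9°

Let the plane be z = a·E + b·N + c.
SP-3−SP-2: −654a − 285b = −99.8;  SP-4−SP-2: −231a − 290b = −2.6.
Solving gives a = 0.22775, b = −0.17245.
Gradient magnitude |∇z| = √(a² + b²) = √(0.05187 + 0.02974) = 0.28567.
True dip = arctan(0.28567) = 15.9°, dipping toward NW (azimuth ≈ 307°).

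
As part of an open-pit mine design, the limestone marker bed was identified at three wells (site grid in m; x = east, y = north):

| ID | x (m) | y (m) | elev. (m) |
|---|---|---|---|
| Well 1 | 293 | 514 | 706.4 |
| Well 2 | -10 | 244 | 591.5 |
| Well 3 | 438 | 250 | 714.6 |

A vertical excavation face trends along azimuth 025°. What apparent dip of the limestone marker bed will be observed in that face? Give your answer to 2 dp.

12.59°

Two edge vectors: Well 1→Well 2 = (-303, -270, -114.9), Well 1→Well 3 = (145, -264, 8.2).
Normal n = (Well 1→Well 2) × (Well 1→Well 3) = (-32547.6, -14175.9, 119142).
So ∂z/∂x = −n_x/n_z = 0.27318 and ∂z/∂y = −n_y/n_z = 0.11898.
Unit vector along 025° is (sin 25°, cos 25°) = (0.4226, 0.9063).
Slope in that direction = a·(0.4226) + b·(0.9063) = 0.22329.
Apparent dip = arctan|0.22329| = 12.59° (true dip is 16.6°, so apparent ≤ true as expected).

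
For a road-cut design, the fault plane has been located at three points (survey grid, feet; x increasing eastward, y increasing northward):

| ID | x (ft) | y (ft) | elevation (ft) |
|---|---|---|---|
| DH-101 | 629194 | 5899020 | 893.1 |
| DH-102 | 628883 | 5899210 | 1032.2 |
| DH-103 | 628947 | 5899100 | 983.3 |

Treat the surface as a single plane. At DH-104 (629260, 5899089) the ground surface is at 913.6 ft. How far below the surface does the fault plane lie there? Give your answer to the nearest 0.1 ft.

18.8 ft

Two edge vectors: DH-101→DH-102 = (-311, 190, 139.1), DH-101→DH-103 = (-247, 80, 90.2).
Normal n = (DH-101→DH-102) × (DH-101→DH-103) = (6010, -6305.5, 22050).
So ∂z/∂x = −n_x/n_z = −0.272562358 and ∂z/∂y = −n_y/n_z = 0.285963719.
Intercept c from DH-101: 893.1 + 171494.60 − 1686905.70 = −1514518.00.
At (629260, 5899089): z_contact = −171512.59 + 1686925.43 − 1514518.00 = 894.84 ft.
Depth below ground = 913.6 − 894.84 = 18.8 ft.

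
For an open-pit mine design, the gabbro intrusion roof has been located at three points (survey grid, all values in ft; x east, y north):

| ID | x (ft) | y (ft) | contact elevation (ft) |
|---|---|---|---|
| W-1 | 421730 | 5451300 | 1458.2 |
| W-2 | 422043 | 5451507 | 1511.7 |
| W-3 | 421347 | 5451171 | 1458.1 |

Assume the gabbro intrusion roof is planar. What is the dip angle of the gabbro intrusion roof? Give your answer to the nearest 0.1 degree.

Let the plane be z = a·x + b·y + c.
W-2−W-1: 313a + 207b = 53.5;  W-3−W-1: −383a − 129b = −0.1.
Solving gives a = −0.17687, b = 0.52589.
Gradient magnitude |∇z| = √(a² + b²) = √(0.03128 + 0.27656) = 0.55483.
True dip = arctan(0.55483) = 29.0°, dipping toward SSE (azimuth ≈ 161°).

29.0°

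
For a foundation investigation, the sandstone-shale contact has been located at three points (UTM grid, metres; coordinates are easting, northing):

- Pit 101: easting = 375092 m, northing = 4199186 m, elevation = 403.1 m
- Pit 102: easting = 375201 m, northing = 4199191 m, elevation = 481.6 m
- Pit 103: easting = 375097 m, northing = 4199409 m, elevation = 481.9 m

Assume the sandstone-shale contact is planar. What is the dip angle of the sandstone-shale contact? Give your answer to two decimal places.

38.00°

Two edge vectors: Pit 101→Pit 102 = (109, 5, 78.5), Pit 101→Pit 103 = (5, 223, 78.8).
Normal n = (Pit 101→Pit 102) × (Pit 101→Pit 103) = (-17111.5, -8196.7, 24282).
So ∂z/∂easting = −n_x/n_z = 0.70470 and ∂z/∂northing = −n_y/n_z = 0.33756.
Gradient magnitude |∇z| = √(a² + b²) = √(0.49660 + 0.11395) = 0.78138.
True dip = arctan(0.78138) = 38.00°, dipping toward WSW (azimuth ≈ 244°).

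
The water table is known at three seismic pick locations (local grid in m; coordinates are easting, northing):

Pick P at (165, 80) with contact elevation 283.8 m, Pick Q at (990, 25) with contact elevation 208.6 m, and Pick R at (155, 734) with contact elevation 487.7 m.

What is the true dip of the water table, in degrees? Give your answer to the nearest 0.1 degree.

17.7°

Let the plane be z = a·easting + b·northing + c.
Pick Q−Pick P: 825a − 55b = −75.2;  Pick R−Pick P: −10a + 654b = 203.9.
Solving gives a = −0.07044, b = 0.31070.
Gradient magnitude |∇z| = √(a² + b²) = √(0.00496 + 0.09653) = 0.31858.
True dip = arctan(0.31858) = 17.7°, dipping toward SSE (azimuth ≈ 167°).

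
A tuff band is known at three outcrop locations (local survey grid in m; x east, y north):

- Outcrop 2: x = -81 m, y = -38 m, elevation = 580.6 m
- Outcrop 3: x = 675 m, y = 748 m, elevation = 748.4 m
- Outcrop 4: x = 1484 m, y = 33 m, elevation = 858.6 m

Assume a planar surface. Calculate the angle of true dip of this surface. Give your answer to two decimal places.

10.27°

Two edge vectors: Outcrop 2→Outcrop 3 = (756, 786, 167.8), Outcrop 2→Outcrop 4 = (1565, 71, 278).
Normal n = (Outcrop 2→Outcrop 3) × (Outcrop 2→Outcrop 4) = (206594.2, 52439, -1176414).
So ∂z/∂x = −n_x/n_z = 0.17561 and ∂z/∂y = −n_y/n_z = 0.04458.
Gradient magnitude |∇z| = √(a² + b²) = √(0.03084 + 0.00199) = 0.18118.
True dip = arctan(0.18118) = 10.27°, dipping toward WSW (azimuth ≈ 256°).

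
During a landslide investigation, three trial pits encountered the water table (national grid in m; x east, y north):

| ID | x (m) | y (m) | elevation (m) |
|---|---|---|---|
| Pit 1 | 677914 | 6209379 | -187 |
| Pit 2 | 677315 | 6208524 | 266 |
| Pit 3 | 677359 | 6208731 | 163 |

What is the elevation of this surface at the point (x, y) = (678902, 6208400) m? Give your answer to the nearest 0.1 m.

Two edge vectors: Pit 1→Pit 2 = (-599, -855, 453), Pit 1→Pit 3 = (-555, -648, 350).
Normal n = (Pit 1→Pit 2) × (Pit 1→Pit 3) = (-5706, -41765, -86373).
So ∂z/∂x = −n_x/n_z = −0.066062311 and ∂z/∂y = −n_y/n_z = −0.483542311.
Intercept c from Pit 1: -187 + 44784.57 + 3002497.47 = 3047095.04.
At (678902, 6208400): z = −44849.8 − 3002024.1 + 3047095.04 = 221.1 m.

221.1 m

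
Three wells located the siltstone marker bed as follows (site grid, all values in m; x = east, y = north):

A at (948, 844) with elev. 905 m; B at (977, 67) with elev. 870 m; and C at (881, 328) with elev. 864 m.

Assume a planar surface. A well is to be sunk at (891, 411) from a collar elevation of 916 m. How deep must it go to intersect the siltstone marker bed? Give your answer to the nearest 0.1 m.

Let the plane be z = a·x + b·y + c.
B−A: 29a − 777b = −35;  C−A: −67a − 516b = −41.
Solving gives a = 0.20585, b = 0.05273.
Then c = 905 − a·948 − b·844 = 665.35.
At (891, 411): z_contact = 183.42 + 21.67 + 665.35 = 870.43 m.
Depth below ground = 916 − 870.43 = 45.6 m.

45.6 m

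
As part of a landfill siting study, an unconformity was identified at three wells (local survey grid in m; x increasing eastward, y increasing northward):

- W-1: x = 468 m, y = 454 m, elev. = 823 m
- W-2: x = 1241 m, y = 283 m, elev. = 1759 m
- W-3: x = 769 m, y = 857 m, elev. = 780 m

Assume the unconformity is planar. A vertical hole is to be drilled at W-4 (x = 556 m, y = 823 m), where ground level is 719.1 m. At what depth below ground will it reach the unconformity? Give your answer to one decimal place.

Let the plane be z = a·x + b·y + c.
W-2−W-1: 773a − 171b = 936;  W-3−W-1: 301a + 403b = −43.
Solving gives a = 1.018912, b = −0.867724.
Then c = 823 − a·468 − b·454 = 740.10.
At (556, 823): z_contact = 566.52 − 714.14 + 740.10 = 592.47 m.
Depth below ground = 719.1 − 592.47 = 126.6 m.

126.6 m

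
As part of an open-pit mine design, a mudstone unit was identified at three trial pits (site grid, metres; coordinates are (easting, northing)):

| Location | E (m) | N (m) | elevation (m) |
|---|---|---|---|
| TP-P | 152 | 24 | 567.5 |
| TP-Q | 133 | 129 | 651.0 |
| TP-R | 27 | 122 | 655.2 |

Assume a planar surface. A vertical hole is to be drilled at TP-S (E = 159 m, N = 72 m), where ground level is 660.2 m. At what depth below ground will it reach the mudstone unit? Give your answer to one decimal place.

Two edge vectors: TP-P→TP-Q = (-19, 105, 83.5), TP-P→TP-R = (-125, 98, 87.7).
Normal n = (TP-P→TP-Q) × (TP-P→TP-R) = (1025.5, -8771.2, 11263).
So ∂z/∂E = −n_x/n_z = −0.09105 and ∂z/∂N = −n_y/n_z = 0.77876.
Intercept c from TP-P: 567.5 + 13.84 − 18.69 = 562.65.
At (159, 72): z_contact = −14.48 + 56.07 + 562.65 = 604.24 m.
Depth below ground = 660.2 − 604.24 = 56.0 m.

56.0 m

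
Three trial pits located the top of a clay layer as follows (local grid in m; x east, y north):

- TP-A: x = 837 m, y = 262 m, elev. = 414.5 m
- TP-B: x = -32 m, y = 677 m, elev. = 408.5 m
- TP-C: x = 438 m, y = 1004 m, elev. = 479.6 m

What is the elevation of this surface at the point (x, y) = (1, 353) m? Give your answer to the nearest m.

371 m

Two edge vectors: TP-A→TP-B = (-869, 415, -6), TP-A→TP-C = (-399, 742, 65.1).
Normal n = (TP-A→TP-B) × (TP-A→TP-C) = (31468.5, 58965.9, -479213).
So ∂z/∂x = −n_x/n_z = 0.06567 and ∂z/∂y = −n_y/n_z = 0.12305.
Intercept c from TP-A: 414.5 − 54.96 − 32.24 = 327.30.
At (1, 353): z = 0.1 + 43.4 + 327.30 = 370.8 m.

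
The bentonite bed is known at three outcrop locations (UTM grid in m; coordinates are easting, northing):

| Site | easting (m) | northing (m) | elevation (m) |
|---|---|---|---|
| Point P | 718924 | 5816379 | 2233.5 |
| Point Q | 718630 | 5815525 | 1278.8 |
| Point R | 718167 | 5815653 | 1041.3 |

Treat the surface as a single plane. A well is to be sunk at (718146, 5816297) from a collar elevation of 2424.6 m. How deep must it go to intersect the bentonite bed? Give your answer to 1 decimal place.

845.5 m

Two edge vectors: Point P→Point Q = (-294, -854, -954.7), Point P→Point R = (-757, -726, -1192.2).
Normal n = (Point P→Point Q) × (Point P→Point R) = (325026.6, 372201.1, -433034).
So ∂z/∂easting = −n_x/n_z = 0.750579862 and ∂z/∂northing = −n_y/n_z = 0.859519345.
Intercept c from Point P: 2233.5 − 539609.88 − 4999290.27 = −5536666.64.
At (718146, 5816297): z_contact = 539025.93 + 4999219.79 − 5536666.64 = 1579.07 m.
Depth below ground = 2424.6 − 1579.07 = 845.5 m.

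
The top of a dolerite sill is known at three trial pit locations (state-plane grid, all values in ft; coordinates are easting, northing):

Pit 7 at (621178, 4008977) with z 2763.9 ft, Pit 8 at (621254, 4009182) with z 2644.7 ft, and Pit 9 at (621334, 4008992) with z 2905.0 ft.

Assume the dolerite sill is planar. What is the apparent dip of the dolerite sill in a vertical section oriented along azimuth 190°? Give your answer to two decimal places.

Two edge vectors: Pit 7→Pit 8 = (76, 205, -119.2), Pit 7→Pit 9 = (156, 15, 141.1).
Normal n = (Pit 7→Pit 8) × (Pit 7→Pit 9) = (30713.5, -29318.8, -30840).
So ∂z/∂easting = −n_x/n_z = 0.99590 and ∂z/∂northing = −n_y/n_z = −0.95067.
Unit vector along 190° is (sin 190°, cos 190°) = (-0.1736, -0.9848).
Slope in that direction = a·(-0.1736) + b·(-0.9848) = 0.76330.
Apparent dip = arctan|0.76330| = 37.35° (true dip is 54.0°, so apparent ≤ true as expected).

37.35°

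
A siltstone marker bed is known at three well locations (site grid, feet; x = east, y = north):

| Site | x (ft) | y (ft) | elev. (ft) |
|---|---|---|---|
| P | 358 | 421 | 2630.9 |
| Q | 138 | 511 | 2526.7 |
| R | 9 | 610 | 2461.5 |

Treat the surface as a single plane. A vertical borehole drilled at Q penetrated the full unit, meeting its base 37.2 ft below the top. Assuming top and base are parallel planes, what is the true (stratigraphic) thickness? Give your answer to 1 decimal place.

34.0 ft

Let the plane be z = a·x + b·y + c.
Q−P: −220a + 90b = −104.2;  R−P: −349a + 189b = −169.4.
Solving gives a = 0.43735, b = −0.08871.
|∇z| = √(a²+b²) = 0.44625, so dip δ = arctan(0.44625) = 24.05°.
True thickness = vertical thickness × cos δ = 37.2 × cos 24.05° = 34.0 ft.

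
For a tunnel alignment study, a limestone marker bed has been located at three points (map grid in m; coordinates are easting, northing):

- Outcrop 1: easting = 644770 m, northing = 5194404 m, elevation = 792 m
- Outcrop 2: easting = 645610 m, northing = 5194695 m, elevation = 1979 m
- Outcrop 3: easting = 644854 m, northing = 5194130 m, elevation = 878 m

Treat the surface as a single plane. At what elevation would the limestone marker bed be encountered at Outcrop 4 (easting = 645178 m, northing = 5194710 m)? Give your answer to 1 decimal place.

1386.3 m

Let the plane be z = a·easting + b·northing + c.
Outcrop 2−Outcrop 1: 840a + 291b = 1187;  Outcrop 3−Outcrop 1: 84a − 274b = 86.
Solving gives a = 1.375720727, b = 0.107885186.
Then c = 792 − a·644770 − b·5194404 = −1446630.70.
At (645178, 5194710): z = 887584.7 + 560432.3 − 1446630.70 = 1386.3 m.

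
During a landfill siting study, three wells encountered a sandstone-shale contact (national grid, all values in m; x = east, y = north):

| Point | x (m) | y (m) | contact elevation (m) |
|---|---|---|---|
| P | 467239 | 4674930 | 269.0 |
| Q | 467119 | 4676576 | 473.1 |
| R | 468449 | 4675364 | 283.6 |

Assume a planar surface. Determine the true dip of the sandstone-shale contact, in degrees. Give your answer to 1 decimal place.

7.2°

Two edge vectors: P→Q = (-120, 1646, 204.1), P→R = (1210, 434, 14.6).
Normal n = (P→Q) × (P→R) = (-64547.8, 248713, -2043740).
So ∂z/∂x = −n_x/n_z = −0.03158 and ∂z/∂y = −n_y/n_z = 0.12170.
Gradient magnitude |∇z| = √(a² + b²) = √(0.00100 + 0.01481) = 0.12573.
True dip = arctan(0.12573) = 7.2°, dipping toward SSE (azimuth ≈ 165°).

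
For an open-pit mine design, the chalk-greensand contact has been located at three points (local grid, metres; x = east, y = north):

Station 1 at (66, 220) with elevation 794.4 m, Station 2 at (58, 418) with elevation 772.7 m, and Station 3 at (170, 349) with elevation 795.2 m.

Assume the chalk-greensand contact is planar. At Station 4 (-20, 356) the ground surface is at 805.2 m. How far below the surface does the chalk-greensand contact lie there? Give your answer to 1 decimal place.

36.7 m

Two edge vectors: Station 1→Station 2 = (-8, 198, -21.7), Station 1→Station 3 = (104, 129, 0.8).
Normal n = (Station 1→Station 2) × (Station 1→Station 3) = (2957.7, -2250.4, -21624).
So ∂z/∂x = −n_x/n_z = 0.13678 and ∂z/∂y = −n_y/n_z = −0.10407.
Intercept c from Station 1: 794.4 − 9.03 + 22.90 = 808.27.
At (-20, 356): z_contact = −2.74 − 37.05 + 808.27 = 768.48 m.
Depth below ground = 805.2 − 768.48 = 36.7 m.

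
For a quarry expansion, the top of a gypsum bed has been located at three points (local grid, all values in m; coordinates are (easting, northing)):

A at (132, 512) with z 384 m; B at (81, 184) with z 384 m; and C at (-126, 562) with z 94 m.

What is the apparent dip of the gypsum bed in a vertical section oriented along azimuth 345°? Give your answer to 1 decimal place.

24.1°

Two edge vectors: A→B = (-51, -328, 0), A→C = (-258, 50, -290).
Normal n = (A→B) × (A→C) = (95120, -14790, -87174).
So ∂z/∂E = −n_x/n_z = 1.09115 and ∂z/∂N = −n_y/n_z = −0.16966.
Unit vector along 345° is (sin 345°, cos 345°) = (-0.2588, 0.9659).
Slope in that direction = a·(-0.2588) + b·(0.9659) = −0.44629.
Apparent dip = arctan|0.44629| = 24.1° (true dip is 47.8°, so apparent ≤ true as expected).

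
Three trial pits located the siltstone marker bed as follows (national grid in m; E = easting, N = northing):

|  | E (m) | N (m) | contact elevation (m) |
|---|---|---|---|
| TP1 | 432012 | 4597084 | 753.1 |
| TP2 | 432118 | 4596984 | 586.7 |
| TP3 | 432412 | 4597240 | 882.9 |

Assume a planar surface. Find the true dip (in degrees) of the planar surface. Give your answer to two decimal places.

55.21°

Two edge vectors: TP1→TP2 = (106, -100, -166.4), TP1→TP3 = (400, 156, 129.8).
Normal n = (TP1→TP2) × (TP1→TP3) = (12978.4, -80318.8, 56536).
So ∂z/∂E = −n_x/n_z = −0.22956 and ∂z/∂N = −n_y/n_z = 1.42067.
Gradient magnitude |∇z| = √(a² + b²) = √(0.05270 + 2.01829) = 1.43909.
True dip = arctan(1.43909) = 55.21°, dipping toward S (azimuth ≈ 171°).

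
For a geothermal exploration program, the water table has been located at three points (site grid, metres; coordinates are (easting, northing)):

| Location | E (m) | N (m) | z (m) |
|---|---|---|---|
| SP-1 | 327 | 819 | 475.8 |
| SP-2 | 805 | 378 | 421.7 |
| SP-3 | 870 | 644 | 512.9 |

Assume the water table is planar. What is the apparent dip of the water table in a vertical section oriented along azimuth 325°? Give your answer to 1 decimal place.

8.7°

Two edge vectors: SP-1→SP-2 = (478, -441, -54.1), SP-1→SP-3 = (543, -175, 37.1).
Normal n = (SP-1→SP-2) × (SP-1→SP-3) = (-25828.6, -47110.1, 155813).
So ∂z/∂E = −n_x/n_z = 0.16577 and ∂z/∂N = −n_y/n_z = 0.30235.
Unit vector along 325° is (sin 325°, cos 325°) = (-0.5736, 0.8192).
Slope in that direction = a·(-0.5736) + b·(0.8192) = 0.15259.
Apparent dip = arctan|0.15259| = 8.7° (true dip is 19.0°, so apparent ≤ true as expected).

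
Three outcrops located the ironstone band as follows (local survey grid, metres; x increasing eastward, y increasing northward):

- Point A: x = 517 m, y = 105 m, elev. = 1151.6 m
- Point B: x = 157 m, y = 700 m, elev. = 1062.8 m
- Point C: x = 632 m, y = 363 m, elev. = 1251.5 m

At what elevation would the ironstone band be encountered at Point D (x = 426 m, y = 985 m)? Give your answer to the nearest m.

1246 m

Let the plane be z = a·x + b·y + c.
Point B−Point A: −360a + 595b = −88.8;  Point C−Point A: 115a + 258b = 99.9.
Solving gives a = 0.51053, b = 0.15965.
Then c = 1151.6 − a·517 − b·105 = 870.89.
At (426, 985): z = 217.5 + 157.3 + 870.89 = 1245.6 m.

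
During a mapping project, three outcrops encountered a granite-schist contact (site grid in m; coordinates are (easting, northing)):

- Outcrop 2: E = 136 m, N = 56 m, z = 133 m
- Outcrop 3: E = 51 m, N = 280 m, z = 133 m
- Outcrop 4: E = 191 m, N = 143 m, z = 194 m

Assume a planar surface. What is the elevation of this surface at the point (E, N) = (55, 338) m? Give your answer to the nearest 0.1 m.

Let the plane be z = a·E + b·N + c.
Outcrop 3−Outcrop 2: −85a + 224b = 0;  Outcrop 4−Outcrop 2: 55a + 87b = 61.
Solving gives a = 0.69308, b = 0.26300.
Then c = 133 − a·136 − b·56 = 24.01.
At (55, 338): z = 38.1 + 88.9 + 24.01 = 151.0 m.

151.0 m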